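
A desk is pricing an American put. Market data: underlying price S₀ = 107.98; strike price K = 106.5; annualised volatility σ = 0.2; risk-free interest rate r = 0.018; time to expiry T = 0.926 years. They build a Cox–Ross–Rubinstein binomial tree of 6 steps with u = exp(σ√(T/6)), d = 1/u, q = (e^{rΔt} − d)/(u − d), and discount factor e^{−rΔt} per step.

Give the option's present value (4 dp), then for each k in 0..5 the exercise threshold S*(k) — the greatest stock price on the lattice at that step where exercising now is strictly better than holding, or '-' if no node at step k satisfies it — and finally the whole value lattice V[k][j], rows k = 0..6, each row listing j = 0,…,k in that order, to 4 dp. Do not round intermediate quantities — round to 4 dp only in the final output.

Δt=0.15433  u=1.08174  d=0.92444  q=0.49805  discount=0.99723
step 6 (expiry): payoffs max(K−S,0) = 39.1082 27.6408 14.2221 0.0000 0.0000 0.0000 0.0000
step 5: (k=5,j=0): S=72.9003, (K−S)⁺=33.5997, hold=33.3042 ⇒ V=33.5997 exercise | (k=5,j=1): S=85.3051, (K−S)⁺=21.1949, hold=20.8994 ⇒ V=21.1949 exercise | (k=5,j=2): S=99.8207, (K−S)⁺=6.6793, hold=7.1189 ⇒ V=7.1189 continue | (k=5,j=3): S=116.8063, (K−S)⁺=0.0000, hold=0.0000 ⇒ V=0.0000 continue | (k=5,j=4): S=136.6821, (K−S)⁺=0.0000, hold=0.0000 ⇒ V=0.0000 continue | (k=5,j=5): S=159.9400, (K−S)⁺=0.0000, hold=0.0000 ⇒ V=0.0000 continue  boundary S*=85.3051
step 4: (k=4,j=0): S=78.8592, (K−S)⁺=27.6408, hold=27.3454 ⇒ V=27.6408 exercise | (k=4,j=1): S=92.2779, (K−S)⁺=14.2221, hold=14.1450 ⇒ V=14.2221 exercise | (k=4,j=2): S=107.9800, (K−S)⁺=0.0000, hold=3.5634 ⇒ V=3.5634 continue | (k=4,j=3): S=126.3540, (K−S)⁺=0.0000, hold=0.0000 ⇒ V=0.0000 continue | (k=4,j=4): S=147.8544, (K−S)⁺=0.0000, hold=0.0000 ⇒ V=0.0000 continue  boundary S*=92.2779
step 3: (k=3,j=0): S=85.3051, (K−S)⁺=21.1949, hold=20.8994 ⇒ V=21.1949 exercise | (k=3,j=1): S=99.8207, (K−S)⁺=6.6793, hold=8.8888 ⇒ V=8.8888 continue | (k=3,j=2): S=116.8063, (K−S)⁺=0.0000, hold=1.7837 ⇒ V=1.7837 continue | (k=3,j=3): S=136.6821, (K−S)⁺=0.0000, hold=0.0000 ⇒ V=0.0000 continue  boundary S*=85.3051
step 2: (k=2,j=0): S=92.2779, (K−S)⁺=14.2221, hold=15.0240 ⇒ V=15.0240 continue | (k=2,j=1): S=107.9800, (K−S)⁺=0.0000, hold=5.3352 ⇒ V=5.3352 continue | (k=2,j=2): S=126.3540, (K−S)⁺=0.0000, hold=0.8928 ⇒ V=0.8928 continue  boundary S*=-
step 1: (k=1,j=0): S=99.8207, (K−S)⁺=6.6793, hold=10.1702 ⇒ V=10.1702 continue | (k=1,j=1): S=116.8063, (K−S)⁺=0.0000, hold=3.1140 ⇒ V=3.1140 continue  boundary S*=-
step 0: (k=0,j=0): S=107.9800, (K−S)⁺=0.0000, hold=6.6374 ⇒ V=6.6374 continue  boundary S*=-

price = 6.6374
boundary = - - - 85.3051 92.2779 85.3051
tree:
6.6374
10.1702 3.1140
15.0240 5.3352 0.8928
21.1949 8.8888 1.7837 0.0000
27.6408 14.2221 3.5634 0.0000 0.0000
33.5997 21.1949 7.1189 0.0000 0.0000 0.0000
39.1082 27.6408 14.2221 0.0000 0.0000 0.0000 0.0000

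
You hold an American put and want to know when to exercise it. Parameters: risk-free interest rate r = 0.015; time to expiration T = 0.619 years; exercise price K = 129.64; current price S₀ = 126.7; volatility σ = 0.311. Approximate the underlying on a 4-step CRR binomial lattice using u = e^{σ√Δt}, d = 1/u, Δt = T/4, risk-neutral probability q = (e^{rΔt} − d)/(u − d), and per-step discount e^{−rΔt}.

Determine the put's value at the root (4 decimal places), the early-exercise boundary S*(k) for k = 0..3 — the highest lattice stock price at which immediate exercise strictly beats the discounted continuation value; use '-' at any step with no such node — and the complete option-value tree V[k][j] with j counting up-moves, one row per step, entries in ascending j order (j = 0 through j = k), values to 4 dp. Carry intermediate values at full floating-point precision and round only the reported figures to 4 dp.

price = 13.2984
boundary = - - 99.2000 112.1099
tree:
13.2984
20.5281 5.4970
30.4400 9.8436 0.7946
41.8633 17.5301 1.5284 0.0000
51.9712 30.4400 2.9400 0.0000 0.0000

Δt=0.15475  u=1.13014  d=0.88485  q=0.47893  discount=0.99768
step 4 (expiry): payoffs max(K−S,0) = 51.9712 30.4400 2.9400 0.0000 0.0000
step 3: (k=3,j=0): S=87.7767, (K−S)⁺=41.8633, hold=41.5627 ⇒ V=41.8633 exercise | (k=3,j=1): S=112.1099, (K−S)⁺=17.5301, hold=17.2295 ⇒ V=17.5301 exercise | (k=3,j=2): S=143.1888, (K−S)⁺=0.0000, hold=1.5284 ⇒ V=1.5284 continue | (k=3,j=3): S=182.8833, (K−S)⁺=0.0000, hold=0.0000 ⇒ V=0.0000 continue  boundary S*=112.1099
step 2: (k=2,j=0): S=99.2000, (K−S)⁺=30.4400, hold=30.1394 ⇒ V=30.4400 exercise | (k=2,j=1): S=126.7000, (K−S)⁺=2.9400, hold=9.8436 ⇒ V=9.8436 continue | (k=2,j=2): S=161.8235, (K−S)⁺=0.0000, hold=0.7946 ⇒ V=0.7946 continue  boundary S*=99.2000
step 1: (k=1,j=0): S=112.1099, (K−S)⁺=17.5301, hold=20.5281 ⇒ V=20.5281 continue | (k=1,j=1): S=143.1888, (K−S)⁺=0.0000, hold=5.4970 ⇒ V=5.4970 continue  boundary S*=-
step 0: (k=0,j=0): S=126.7000, (K−S)⁺=2.9400, hold=13.2984 ⇒ V=13.2984 continue  boundary S*=-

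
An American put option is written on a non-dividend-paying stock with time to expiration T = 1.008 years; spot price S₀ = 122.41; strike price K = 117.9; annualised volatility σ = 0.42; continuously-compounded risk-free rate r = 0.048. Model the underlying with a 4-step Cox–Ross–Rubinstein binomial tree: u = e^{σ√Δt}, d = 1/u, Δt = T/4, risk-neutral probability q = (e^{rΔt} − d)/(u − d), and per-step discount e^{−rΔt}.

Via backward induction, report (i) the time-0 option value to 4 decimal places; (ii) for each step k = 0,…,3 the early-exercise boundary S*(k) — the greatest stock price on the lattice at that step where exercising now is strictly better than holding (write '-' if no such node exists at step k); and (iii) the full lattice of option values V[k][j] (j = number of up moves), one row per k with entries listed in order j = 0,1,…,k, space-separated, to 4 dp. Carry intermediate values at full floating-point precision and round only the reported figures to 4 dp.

Δt=0.25200, u=1.23471, d=0.80990, q=0.47613, disc=e^(-rΔt)=0.98798
k=4 terminal: V=max(K-S,0) → 65.2312 37.6056 0.0000 0.0000 0.0000
k=3: j=0 S=65.0308 intr=52.8692 cont=51.4517 V=52.8692[EX]; j=1 S=99.1405 intr=18.7595 cont=19.4635 V=19.4635[hold]; j=2 S=151.1412 intr=0.0000 cont=0.0000 V=0.0000[hold]; j=3 S=230.4171 intr=0.0000 cont=0.0000 V=0.0000[hold]  S*(3)=65.0308
k=2: j=0 S=80.2944 intr=37.6056 cont=36.5193 V=37.6056[EX]; j=1 S=122.4100 intr=0.0000 cont=10.0737 V=10.0737[hold]; j=2 S=186.6159 intr=0.0000 cont=0.0000 V=0.0000[hold]  S*(2)=80.2944
k=1: j=0 S=99.1405 intr=18.7595 cont=24.2023 V=24.2023[hold]; j=1 S=151.1412 intr=0.0000 cont=5.2139 V=5.2139[hold]  S*(1)=-
k=0: j=0 S=122.4100 intr=0.0000 cont=14.9790 V=14.9790[hold]  S*(0)=-

price = 14.9790
boundary = - - 80.2944 65.0308
tree:
14.9790
24.2023 5.2139
37.6056 10.0737 0.0000
52.8692 19.4635 0.0000 0.0000
65.2312 37.6056 0.0000 0.0000 0.0000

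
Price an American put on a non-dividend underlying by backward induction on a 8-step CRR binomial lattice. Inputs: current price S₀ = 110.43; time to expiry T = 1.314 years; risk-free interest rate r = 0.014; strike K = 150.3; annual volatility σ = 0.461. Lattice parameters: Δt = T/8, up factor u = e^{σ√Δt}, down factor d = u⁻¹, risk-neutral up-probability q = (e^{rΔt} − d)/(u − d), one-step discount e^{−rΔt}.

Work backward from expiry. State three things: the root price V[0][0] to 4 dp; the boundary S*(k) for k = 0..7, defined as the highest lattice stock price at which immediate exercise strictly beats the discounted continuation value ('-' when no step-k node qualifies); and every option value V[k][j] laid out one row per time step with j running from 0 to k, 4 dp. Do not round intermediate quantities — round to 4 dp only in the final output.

price = 49.8908
boundary = - - - 63.0471 75.9987 63.0471 75.9987 91.6108
tree:
49.8908
62.0461 35.8458
74.7838 47.3769 22.4644
87.2529 60.4945 32.1876 11.1422
97.9972 74.3013 44.5603 17.7982 3.3703
106.9105 87.2529 59.0925 27.6932 6.2504 0.0000
114.3049 97.9972 74.3013 41.5024 11.5919 0.0000 0.0000
120.4391 106.9105 87.2529 58.6892 21.4982 0.0000 0.0000 0.0000
125.5279 114.3049 97.9972 74.3013 39.8700 0.0000 0.0000 0.0000 0.0000

Δt=0.16425  u=1.20543  d=0.82958  q=0.45955  discount=0.99770
step 8 (expiry): payoffs max(K−S,0) = 125.5279 114.3049 97.9972 74.3013 39.8700 0.0000 0.0000 0.0000 0.0000
step 7: (k=7,j=0): S=29.8609, (K−S)⁺=120.4391, hold=120.0939 ⇒ V=120.4391 exercise | (k=7,j=1): S=43.3895, (K−S)⁺=106.9105, hold=106.5653 ⇒ V=106.9105 exercise | (k=7,j=2): S=63.0471, (K−S)⁺=87.2529, hold=86.9076 ⇒ V=87.2529 exercise | (k=7,j=3): S=91.6108, (K−S)⁺=58.6892, hold=58.3440 ⇒ V=58.6892 exercise | (k=7,j=4): S=133.1152, (K−S)⁺=17.1848, hold=21.4982 ⇒ V=21.4982 continue | (k=7,j=5): S=193.4233, (K−S)⁺=0.0000, hold=0.0000 ⇒ V=0.0000 continue | (k=7,j=6): S=281.0540, (K−S)⁺=0.0000, hold=0.0000 ⇒ V=0.0000 continue | (k=7,j=7): S=408.3860, (K−S)⁺=0.0000, hold=0.0000 ⇒ V=0.0000 continue  boundary S*=91.6108
step 6: (k=6,j=0): S=35.9951, (K−S)⁺=114.3049, hold=113.9596 ⇒ V=114.3049 exercise | (k=6,j=1): S=52.3028, (K−S)⁺=97.9972, hold=97.6520 ⇒ V=97.9972 exercise | (k=6,j=2): S=75.9987, (K−S)⁺=74.3013, hold=73.9561 ⇒ V=74.3013 exercise | (k=6,j=3): S=110.4300, (K−S)⁺=39.8700, hold=41.5024 ⇒ V=41.5024 continue | (k=6,j=4): S=160.4605, (K−S)⁺=0.0000, hold=11.5919 ⇒ V=11.5919 continue | (k=6,j=5): S=233.1574, (K−S)⁺=0.0000, hold=0.0000 ⇒ V=0.0000 continue | (k=6,j=6): S=338.7898, (K−S)⁺=0.0000, hold=0.0000 ⇒ V=0.0000 continue  boundary S*=75.9987
step 5: (k=5,j=0): S=43.3895, (K−S)⁺=106.9105, hold=106.5653 ⇒ V=106.9105 exercise | (k=5,j=1): S=63.0471, (K−S)⁺=87.2529, hold=86.9076 ⇒ V=87.2529 exercise | (k=5,j=2): S=91.6108, (K−S)⁺=58.6892, hold=59.0925 ⇒ V=59.0925 continue | (k=5,j=3): S=133.1152, (K−S)⁺=17.1848, hold=27.6932 ⇒ V=27.6932 continue | (k=5,j=4): S=193.4233, (K−S)⁺=0.0000, hold=6.2504 ⇒ V=6.2504 continue | (k=5,j=5): S=281.0540, (K−S)⁺=0.0000, hold=0.0000 ⇒ V=0.0000 continue  boundary S*=63.0471
step 4: (k=4,j=0): S=52.3028, (K−S)⁺=97.9972, hold=97.6520 ⇒ V=97.9972 exercise | (k=4,j=1): S=75.9987, (K−S)⁺=74.3013, hold=74.1410 ⇒ V=74.3013 exercise | (k=4,j=2): S=110.4300, (K−S)⁺=39.8700, hold=44.5603 ⇒ V=44.5603 continue | (k=4,j=3): S=160.4605, (K−S)⁺=0.0000, hold=17.7982 ⇒ V=17.7982 continue | (k=4,j=4): S=233.1574, (K−S)⁺=0.0000, hold=3.3703 ⇒ V=3.3703 continue  boundary S*=75.9987
step 3: (k=3,j=0): S=63.0471, (K−S)⁺=87.2529, hold=86.9076 ⇒ V=87.2529 exercise | (k=3,j=1): S=91.6108, (K−S)⁺=58.6892, hold=60.4945 ⇒ V=60.4945 continue | (k=3,j=2): S=133.1152, (K−S)⁺=17.1848, hold=32.1876 ⇒ V=32.1876 continue | (k=3,j=3): S=193.4233, (K−S)⁺=0.0000, hold=11.1422 ⇒ V=11.1422 continue  boundary S*=63.0471
step 2: (k=2,j=0): S=75.9987, (K−S)⁺=74.3013, hold=74.7838 ⇒ V=74.7838 continue | (k=2,j=1): S=110.4300, (K−S)⁺=39.8700, hold=47.3769 ⇒ V=47.3769 continue | (k=2,j=2): S=160.4605, (K−S)⁺=0.0000, hold=22.4644 ⇒ V=22.4644 continue  boundary S*=-
step 1: (k=1,j=0): S=91.6108, (K−S)⁺=58.6892, hold=62.0461 ⇒ V=62.0461 continue | (k=1,j=1): S=133.1152, (K−S)⁺=17.1848, hold=35.8458 ⇒ V=35.8458 continue  boundary S*=-
step 0: (k=0,j=0): S=110.4300, (K−S)⁺=39.8700, hold=49.8908 ⇒ V=49.8908 continue  boundary S*=-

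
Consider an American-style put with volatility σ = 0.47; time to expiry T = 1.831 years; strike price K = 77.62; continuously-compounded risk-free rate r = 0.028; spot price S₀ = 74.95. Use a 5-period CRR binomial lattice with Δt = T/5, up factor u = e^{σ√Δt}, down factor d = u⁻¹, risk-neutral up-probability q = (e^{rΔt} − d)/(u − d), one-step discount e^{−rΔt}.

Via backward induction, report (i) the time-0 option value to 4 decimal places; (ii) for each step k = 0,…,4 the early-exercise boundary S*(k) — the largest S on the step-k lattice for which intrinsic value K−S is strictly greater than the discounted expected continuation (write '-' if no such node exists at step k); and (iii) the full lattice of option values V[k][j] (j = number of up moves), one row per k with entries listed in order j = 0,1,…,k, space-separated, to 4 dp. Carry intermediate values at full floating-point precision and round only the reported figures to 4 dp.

price = 19.2219
boundary = - - - 31.9307 42.4355
tree:
19.2219
26.7360 10.3782
35.7945 16.1566 3.4758
45.6893 24.3903 6.3530 0.0000
53.5937 35.1845 11.6118 0.0000 0.0000
59.5414 45.6893 21.2237 0.0000 0.0000 0.0000

Δt=0.36620  u=1.32899  d=0.75245  q=0.44725  discount=0.98980
step 5 (expiry): payoffs max(K−S,0) = 59.5414 45.6893 21.2237 0.0000 0.0000 0.0000
step 4: (k=4,j=0): S=24.0263, (K−S)⁺=53.5937, hold=52.8019 ⇒ V=53.5937 exercise | (k=4,j=1): S=42.4355, (K−S)⁺=35.1845, hold=34.3927 ⇒ V=35.1845 exercise | (k=4,j=2): S=74.9500, (K−S)⁺=2.6700, hold=11.6118 ⇒ V=11.6118 continue | (k=4,j=3): S=132.3774, (K−S)⁺=0.0000, hold=0.0000 ⇒ V=0.0000 continue | (k=4,j=4): S=233.8063, (K−S)⁺=0.0000, hold=0.0000 ⇒ V=0.0000 continue  boundary S*=42.4355
step 3: (k=3,j=0): S=31.9307, (K−S)⁺=45.6893, hold=44.8975 ⇒ V=45.6893 exercise | (k=3,j=1): S=56.3963, (K−S)⁺=21.2237, hold=24.3903 ⇒ V=24.3903 continue | (k=3,j=2): S=99.6077, (K−S)⁺=0.0000, hold=6.3530 ⇒ V=6.3530 continue | (k=3,j=3): S=175.9281, (K−S)⁺=0.0000, hold=0.0000 ⇒ V=0.0000 continue  boundary S*=31.9307
step 2: (k=2,j=0): S=42.4355, (K−S)⁺=35.1845, hold=35.7945 ⇒ V=35.7945 continue | (k=2,j=1): S=74.9500, (K−S)⁺=2.6700, hold=16.1566 ⇒ V=16.1566 continue | (k=2,j=2): S=132.3774, (K−S)⁺=0.0000, hold=3.4758 ⇒ V=3.4758 continue  boundary S*=-
step 1: (k=1,j=0): S=56.3963, (K−S)⁺=21.2237, hold=26.7360 ⇒ V=26.7360 continue | (k=1,j=1): S=99.6077, (K−S)⁺=0.0000, hold=10.3782 ⇒ V=10.3782 continue  boundary S*=-
step 0: (k=0,j=0): S=74.9500, (K−S)⁺=2.6700, hold=19.2219 ⇒ V=19.2219 continue  boundary S*=-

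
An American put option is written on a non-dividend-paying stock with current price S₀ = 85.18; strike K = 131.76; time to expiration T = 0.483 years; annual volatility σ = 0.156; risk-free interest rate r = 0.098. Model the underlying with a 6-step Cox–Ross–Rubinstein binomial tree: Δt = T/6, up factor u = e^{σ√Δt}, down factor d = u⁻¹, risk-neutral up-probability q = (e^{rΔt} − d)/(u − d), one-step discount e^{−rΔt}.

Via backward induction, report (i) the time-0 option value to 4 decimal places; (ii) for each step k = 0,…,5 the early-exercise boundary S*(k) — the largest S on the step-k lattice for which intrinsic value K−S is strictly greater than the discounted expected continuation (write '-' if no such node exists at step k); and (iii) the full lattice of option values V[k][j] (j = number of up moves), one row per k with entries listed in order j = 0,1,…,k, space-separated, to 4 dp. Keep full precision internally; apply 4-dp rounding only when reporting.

Δt=0.08050  u=1.04526  d=0.95670  q=0.57838  discount=0.99214
step 6 (expiry): payoffs max(K−S,0) = 66.4464 60.4011 53.7962 46.5800 38.6959 30.0820 20.6708
step 5: (k=5,j=0): S=68.2694, (K−S)⁺=63.4906, hold=62.4553 ⇒ V=63.4906 exercise | (k=5,j=1): S=74.5883, (K−S)⁺=57.1717, hold=56.1364 ⇒ V=57.1717 exercise | (k=5,j=2): S=81.4921, (K−S)⁺=50.2679, hold=49.2326 ⇒ V=50.2679 exercise | (k=5,j=3): S=89.0348, (K−S)⁺=42.7252, hold=41.6898 ⇒ V=42.7252 exercise | (k=5,j=4): S=97.2758, (K−S)⁺=34.4842, hold=33.4489 ⇒ V=34.4842 exercise | (k=5,j=5): S=106.2795, (K−S)⁺=25.4805, hold=24.4451 ⇒ V=25.4805 exercise  boundary S*=106.2795
step 4: (k=4,j=0): S=71.3589, (K−S)⁺=60.4011, hold=59.3657 ⇒ V=60.4011 exercise | (k=4,j=1): S=77.9638, (K−S)⁺=53.7962, hold=52.7609 ⇒ V=53.7962 exercise | (k=4,j=2): S=85.1800, (K−S)⁺=46.5800, hold=45.5446 ⇒ V=46.5800 exercise | (k=4,j=3): S=93.0641, (K−S)⁺=38.6959, hold=37.6605 ⇒ V=38.6959 exercise | (k=4,j=4): S=101.6780, (K−S)⁺=30.0820, hold=29.0466 ⇒ V=30.0820 exercise  boundary S*=101.6780
step 3: (k=3,j=0): S=74.5883, (K−S)⁺=57.1717, hold=56.1364 ⇒ V=57.1717 exercise | (k=3,j=1): S=81.4921, (K−S)⁺=50.2679, hold=49.2326 ⇒ V=50.2679 exercise | (k=3,j=2): S=89.0348, (K−S)⁺=42.7252, hold=41.6898 ⇒ V=42.7252 exercise | (k=3,j=3): S=97.2758, (K−S)⁺=34.4842, hold=33.4489 ⇒ V=34.4842 exercise  boundary S*=97.2758
step 2: (k=2,j=0): S=77.9638, (K−S)⁺=53.7962, hold=52.7609 ⇒ V=53.7962 exercise | (k=2,j=1): S=85.1800, (K−S)⁺=46.5800, hold=45.5446 ⇒ V=46.5800 exercise | (k=2,j=2): S=93.0641, (K−S)⁺=38.6959, hold=37.6605 ⇒ V=38.6959 exercise  boundary S*=93.0641
step 1: (k=1,j=0): S=81.4921, (K−S)⁺=50.2679, hold=49.2326 ⇒ V=50.2679 exercise | (k=1,j=1): S=89.0348, (K−S)⁺=42.7252, hold=41.6898 ⇒ V=42.7252 exercise  boundary S*=89.0348
step 0: (k=0,j=0): S=85.1800, (K−S)⁺=46.5800, hold=45.5446 ⇒ V=46.5800 exercise  boundary S*=85.1800

price = 46.5800
boundary = 85.1800 89.0348 93.0641 97.2758 101.6780 106.2795
tree:
46.5800
50.2679 42.7252
53.7962 46.5800 38.6959
57.1717 50.2679 42.7252 34.4842
60.4011 53.7962 46.5800 38.6959 30.0820
63.4906 57.1717 50.2679 42.7252 34.4842 25.4805
66.4464 60.4011 53.7962 46.5800 38.6959 30.0820 20.6708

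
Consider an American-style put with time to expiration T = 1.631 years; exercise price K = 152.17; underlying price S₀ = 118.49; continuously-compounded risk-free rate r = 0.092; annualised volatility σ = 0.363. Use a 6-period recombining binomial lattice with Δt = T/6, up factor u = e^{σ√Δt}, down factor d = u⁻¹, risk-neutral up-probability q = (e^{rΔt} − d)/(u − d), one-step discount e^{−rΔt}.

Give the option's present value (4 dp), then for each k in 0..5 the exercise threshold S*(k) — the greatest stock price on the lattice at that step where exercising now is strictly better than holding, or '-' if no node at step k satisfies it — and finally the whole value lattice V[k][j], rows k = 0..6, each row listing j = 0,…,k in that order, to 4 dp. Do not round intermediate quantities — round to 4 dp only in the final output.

price = 36.5410
boundary = - 98.0590 81.1508 98.0590 118.4900 98.0590
tree:
36.5410
54.1110 22.0608
71.0192 35.2633 10.9170
85.0119 54.1110 19.5382 3.4700
96.5919 71.0192 33.6800 7.4019 0.0000
106.1751 85.0119 54.1110 15.7891 0.0000 0.0000
114.1059 96.5919 71.0192 33.6800 0.0000 0.0000 0.0000

params: Δt=0.27183 u=1.20835 d=0.82757 q=0.51933 e^(-rΔt)=0.97530
t_6 payoffs: 114.1059 96.5919 71.0192 33.6800 0.0000 0.0000 0.0000
t_5: node(5,0) S=45.9949 payoff=106.1751 vs cont=102.4167 → 106.1751 [stop]  node(5,1) S=67.1581 payoff=85.0119 vs cont=81.2535 → 85.0119 [stop]  node(5,2) S=98.0590 payoff=54.1110 vs cont=50.3527 → 54.1110 [stop]  node(5,3) S=143.1779 payoff=8.9921 vs cont=15.7891 → 15.7891 [wait]  node(5,4) S=209.0571 payoff=0.0000 vs cont=0.0000 → 0.0000 [wait]  node(5,5) S=305.2487 payoff=0.0000 vs cont=0.0000 → 0.0000 [wait]  ⇒ S*(5)=98.0590
t_4: node(4,0) S=55.5781 payoff=96.5919 vs cont=92.8335 → 96.5919 [stop]  node(4,1) S=81.1508 payoff=71.0192 vs cont=67.2608 → 71.0192 [stop]  node(4,2) S=118.4900 payoff=33.6800 vs cont=33.3643 → 33.6800 [stop]  node(4,3) S=173.0097 payoff=0.0000 vs cont=7.4019 → 7.4019 [wait]  node(4,4) S=252.6151 payoff=0.0000 vs cont=0.0000 → 0.0000 [wait]  ⇒ S*(4)=118.4900
t_3: node(3,0) S=67.1581 payoff=85.0119 vs cont=81.2535 → 85.0119 [stop]  node(3,1) S=98.0590 payoff=54.1110 vs cont=50.3527 → 54.1110 [stop]  node(3,2) S=143.1779 payoff=8.9921 vs cont=19.5382 → 19.5382 [wait]  node(3,3) S=209.0571 payoff=0.0000 vs cont=3.4700 → 3.4700 [wait]  ⇒ S*(3)=98.0590
t_2: node(2,0) S=81.1508 payoff=71.0192 vs cont=67.2608 → 71.0192 [stop]  node(2,1) S=118.4900 payoff=33.6800 vs cont=35.2633 → 35.2633 [wait]  node(2,2) S=173.0097 payoff=0.0000 vs cont=10.9170 → 10.9170 [wait]  ⇒ S*(2)=81.1508
t_1: node(1,0) S=98.0590 payoff=54.1110 vs cont=51.1546 → 54.1110 [stop]  node(1,1) S=143.1779 payoff=8.9921 vs cont=22.0608 → 22.0608 [wait]  ⇒ S*(1)=98.0590
t_0: node(0,0) S=118.4900 payoff=33.6800 vs cont=36.5410 → 36.5410 [wait]  ⇒ S*(0)=-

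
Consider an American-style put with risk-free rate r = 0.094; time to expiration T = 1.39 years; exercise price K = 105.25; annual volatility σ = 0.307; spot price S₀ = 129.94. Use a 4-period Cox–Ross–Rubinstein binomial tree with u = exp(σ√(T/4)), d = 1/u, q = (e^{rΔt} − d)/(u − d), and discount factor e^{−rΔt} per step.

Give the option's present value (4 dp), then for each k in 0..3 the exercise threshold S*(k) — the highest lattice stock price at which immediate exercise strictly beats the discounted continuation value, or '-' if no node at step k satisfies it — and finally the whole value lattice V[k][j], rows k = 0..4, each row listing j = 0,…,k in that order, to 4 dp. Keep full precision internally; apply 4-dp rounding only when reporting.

Δt=0.34750  u=1.19838  d=0.83446  q=0.54612  discount=0.96786
step 4 (expiry): payoffs max(K−S,0) = 42.2473 14.7703 0.0000 0.0000 0.0000
step 3: (k=3,j=0): S=75.5014, (K−S)⁺=29.7486, hold=26.3661 ⇒ V=29.7486 exercise | (k=3,j=1): S=108.4294, (K−S)⁺=0.0000, hold=6.4885 ⇒ V=6.4885 continue | (k=3,j=2): S=155.7180, (K−S)⁺=0.0000, hold=0.0000 ⇒ V=0.0000 continue | (k=3,j=3): S=223.6303, (K−S)⁺=0.0000, hold=0.0000 ⇒ V=0.0000 continue  boundary S*=75.5014
step 2: (k=2,j=0): S=90.4797, (K−S)⁺=14.7703, hold=16.4980 ⇒ V=16.4980 continue | (k=2,j=1): S=129.9400, (K−S)⁺=0.0000, hold=2.8504 ⇒ V=2.8504 continue | (k=2,j=2): S=186.6099, (K−S)⁺=0.0000, hold=0.0000 ⇒ V=0.0000 continue  boundary S*=-
step 1: (k=1,j=0): S=108.4294, (K−S)⁺=0.0000, hold=8.7541 ⇒ V=8.7541 continue | (k=1,j=1): S=155.7180, (K−S)⁺=0.0000, hold=1.2522 ⇒ V=1.2522 continue  boundary S*=-
step 0: (k=0,j=0): S=129.9400, (K−S)⁺=0.0000, hold=4.5075 ⇒ V=4.5075 continue  boundary S*=-

price = 4.5075
boundary = - - - 75.5014
tree:
4.5075
8.7541 1.2522
16.4980 2.8504 0.0000
29.7486 6.4885 0.0000 0.0000
42.2473 14.7703 0.0000 0.0000 0.0000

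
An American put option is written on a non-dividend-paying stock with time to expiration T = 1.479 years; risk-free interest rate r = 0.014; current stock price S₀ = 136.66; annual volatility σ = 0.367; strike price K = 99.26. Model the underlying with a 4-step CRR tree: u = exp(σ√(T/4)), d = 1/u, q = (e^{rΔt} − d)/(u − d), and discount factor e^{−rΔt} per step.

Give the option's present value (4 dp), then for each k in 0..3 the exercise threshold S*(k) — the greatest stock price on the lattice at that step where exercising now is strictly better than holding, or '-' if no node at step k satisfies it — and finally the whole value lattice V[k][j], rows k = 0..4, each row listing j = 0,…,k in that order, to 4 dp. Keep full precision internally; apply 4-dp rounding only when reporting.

params: Δt=0.36975 u=1.25002 d=0.79999 q=0.45597 e^(-rΔt)=0.99484
t_4 payoffs: 43.2882 11.8008 0.0000 0.0000 0.0000
t_3: node(3,0) S=69.9661 payoff=29.2939 vs cont=28.7815 → 29.2939 [stop]  node(3,1) S=109.3260 payoff=0.0000 vs cont=6.3868 → 6.3868 [wait]  node(3,2) S=170.8281 payoff=0.0000 vs cont=0.0000 → 0.0000 [wait]  node(3,3) S=266.9288 payoff=0.0000 vs cont=0.0000 → 0.0000 [wait]  ⇒ S*(3)=69.9661
t_2: node(2,0) S=87.4592 payoff=11.8008 vs cont=18.7516 → 18.7516 [wait]  node(2,1) S=136.6600 payoff=0.0000 vs cont=3.4567 → 3.4567 [wait]  node(2,2) S=213.5391 payoff=0.0000 vs cont=0.0000 → 0.0000 [wait]  ⇒ S*(2)=-
t_1: node(1,0) S=109.3260 payoff=0.0000 vs cont=11.7167 → 11.7167 [wait]  node(1,1) S=170.8281 payoff=0.0000 vs cont=1.8708 → 1.8708 [wait]  ⇒ S*(1)=-
t_0: node(0,0) S=136.6600 payoff=0.0000 vs cont=7.1900 → 7.1900 [wait]  ⇒ S*(0)=-

price = 7.1900
boundary = - - - 69.9661
tree:
7.1900
11.7167 1.8708
18.7516 3.4567 0.0000
29.2939 6.3868 0.0000 0.0000
43.2882 11.8008 0.0000 0.0000 0.0000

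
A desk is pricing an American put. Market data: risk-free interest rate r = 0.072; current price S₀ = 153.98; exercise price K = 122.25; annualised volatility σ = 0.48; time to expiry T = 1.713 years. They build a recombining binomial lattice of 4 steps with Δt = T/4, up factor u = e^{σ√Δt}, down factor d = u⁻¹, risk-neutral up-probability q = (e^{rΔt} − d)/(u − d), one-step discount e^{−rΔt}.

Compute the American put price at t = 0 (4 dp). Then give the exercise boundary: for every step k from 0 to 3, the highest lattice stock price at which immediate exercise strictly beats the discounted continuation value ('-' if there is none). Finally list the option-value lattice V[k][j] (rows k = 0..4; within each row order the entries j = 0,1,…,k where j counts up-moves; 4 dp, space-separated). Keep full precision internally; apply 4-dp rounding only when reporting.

params: Δt=0.42825 u=1.36905 d=0.73043 q=0.47115 e^(-rΔt)=0.96964
t_4 payoffs: 78.4182 40.0964 0.0000 0.0000 0.0000
t_3: node(3,0) S=60.0078 payoff=62.2422 vs cont=58.5302 → 62.2422 [stop]  node(3,1) S=112.4723 payoff=9.7777 vs cont=20.5613 → 20.5613 [wait]  node(3,2) S=210.8061 payoff=0.0000 vs cont=0.0000 → 0.0000 [wait]  node(3,3) S=395.1125 payoff=0.0000 vs cont=0.0000 → 0.0000 [wait]  ⇒ S*(3)=60.0078
t_2: node(2,0) S=82.1536 payoff=40.0964 vs cont=41.3108 → 41.3108 [wait]  node(2,1) S=153.9800 payoff=0.0000 vs cont=10.5438 → 10.5438 [wait]  node(2,2) S=288.6037 payoff=0.0000 vs cont=0.0000 → 0.0000 [wait]  ⇒ S*(2)=-
t_1: node(1,0) S=112.4723 payoff=9.7777 vs cont=26.0009 → 26.0009 [wait]  node(1,1) S=210.8061 payoff=0.0000 vs cont=5.4068 → 5.4068 [wait]  ⇒ S*(1)=-
t_0: node(0,0) S=153.9800 payoff=0.0000 vs cont=15.8032 → 15.8032 [wait]  ⇒ S*(0)=-

price = 15.8032
boundary = - - - 60.0078
tree:
15.8032
26.0009 5.4068
41.3108 10.5438 0.0000
62.2422 20.5613 0.0000 0.0000
78.4182 40.0964 0.0000 0.0000 0.0000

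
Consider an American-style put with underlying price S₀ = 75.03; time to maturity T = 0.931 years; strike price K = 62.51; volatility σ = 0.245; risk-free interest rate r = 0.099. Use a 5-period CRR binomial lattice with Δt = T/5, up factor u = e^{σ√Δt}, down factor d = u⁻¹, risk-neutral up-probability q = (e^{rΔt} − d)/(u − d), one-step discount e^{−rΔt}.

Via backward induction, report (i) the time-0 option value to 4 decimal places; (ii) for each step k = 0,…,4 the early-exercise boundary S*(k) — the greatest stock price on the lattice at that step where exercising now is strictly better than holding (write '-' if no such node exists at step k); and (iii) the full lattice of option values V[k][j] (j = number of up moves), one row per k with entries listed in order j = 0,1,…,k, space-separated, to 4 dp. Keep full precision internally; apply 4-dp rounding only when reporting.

price = 1.0757
boundary = - - - 54.6380 49.1565
tree:
1.0757
2.1521 0.2706
4.1938 0.6284 0.0000
7.8720 1.4594 0.0000 0.0000
13.3535 3.3894 0.0000 0.0000 0.0000
18.2850 7.8720 0.0000 0.0000 0.0000 0.0000

params: Δt=0.18620 u=1.11151 d=0.89968 q=0.56142 e^(-rΔt)=0.98174
t_5 payoffs: 18.2850 7.8720 0.0000 0.0000 0.0000 0.0000
t_4: node(4,0) S=49.1565 payoff=13.3535 vs cont=12.2118 → 13.3535 [stop]  node(4,1) S=60.7307 payoff=1.7793 vs cont=3.3894 → 3.3894 [wait]  node(4,2) S=75.0300 payoff=0.0000 vs cont=0.0000 → 0.0000 [wait]  node(4,3) S=92.6962 payoff=0.0000 vs cont=0.0000 → 0.0000 [wait]  node(4,4) S=114.5220 payoff=0.0000 vs cont=0.0000 → 0.0000 [wait]  ⇒ S*(4)=49.1565
t_3: node(3,0) S=54.6380 payoff=7.8720 vs cont=7.6177 → 7.8720 [stop]  node(3,1) S=67.5027 payoff=0.0000 vs cont=1.4594 → 1.4594 [wait]  node(3,2) S=83.3966 payoff=0.0000 vs cont=0.0000 → 0.0000 [wait]  node(3,3) S=103.0328 payoff=0.0000 vs cont=0.0000 → 0.0000 [wait]  ⇒ S*(3)=54.6380
t_2: node(2,0) S=60.7307 payoff=1.7793 vs cont=4.1938 → 4.1938 [wait]  node(2,1) S=75.0300 payoff=0.0000 vs cont=0.6284 → 0.6284 [wait]  node(2,2) S=92.6962 payoff=0.0000 vs cont=0.0000 → 0.0000 [wait]  ⇒ S*(2)=-
t_1: node(1,0) S=67.5027 payoff=0.0000 vs cont=2.1521 → 2.1521 [wait]  node(1,1) S=83.3966 payoff=0.0000 vs cont=0.2706 → 0.2706 [wait]  ⇒ S*(1)=-
t_0: node(0,0) S=75.0300 payoff=0.0000 vs cont=1.0757 → 1.0757 [wait]  ⇒ S*(0)=-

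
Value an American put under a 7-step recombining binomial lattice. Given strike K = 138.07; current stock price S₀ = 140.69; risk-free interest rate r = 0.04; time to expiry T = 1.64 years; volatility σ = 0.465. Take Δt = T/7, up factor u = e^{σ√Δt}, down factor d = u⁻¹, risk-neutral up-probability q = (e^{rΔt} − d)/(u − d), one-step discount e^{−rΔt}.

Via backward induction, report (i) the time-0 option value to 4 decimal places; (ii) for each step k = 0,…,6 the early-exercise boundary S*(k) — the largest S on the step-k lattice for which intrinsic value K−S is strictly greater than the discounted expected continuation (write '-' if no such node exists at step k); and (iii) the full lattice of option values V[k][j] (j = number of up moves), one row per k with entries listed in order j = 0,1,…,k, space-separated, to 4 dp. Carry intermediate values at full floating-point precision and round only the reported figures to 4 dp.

price = 28.2386
boundary = - - - 71.6173 57.1833 71.6173 89.6946
tree:
28.2386
38.8275 16.6137
51.7281 24.7541 7.5735
66.4527 35.8150 12.5147 2.0352
80.8867 49.9424 20.2675 3.8378 0.0000
92.4116 66.4527 31.9363 7.2371 0.0000 0.0000
101.6137 80.8867 48.3754 13.6473 0.0000 0.0000 0.0000
108.9612 92.4116 66.4527 25.7351 0.0000 0.0000 0.0000 0.0000

params: Δt=0.23429 u=1.25242 d=0.79846 q=0.46471 e^(-rΔt)=0.99067
t_7 payoffs: 108.9612 92.4116 66.4527 25.7351 0.0000 0.0000 0.0000 0.0000
t_6: node(6,0) S=36.4563 payoff=101.6137 vs cont=100.3259 → 101.6137 [stop]  node(6,1) S=57.1833 payoff=80.8867 vs cont=79.5988 → 80.8867 [stop]  node(6,2) S=89.6946 payoff=48.3754 vs cont=47.0876 → 48.3754 [stop]  node(6,3) S=140.6900 payoff=0.0000 vs cont=13.6473 → 13.6473 [wait]  node(6,4) S=220.6786 payoff=0.0000 vs cont=0.0000 → 0.0000 [wait]  node(6,5) S=346.1444 payoff=0.0000 vs cont=0.0000 → 0.0000 [wait]  node(6,6) S=542.9431 payoff=0.0000 vs cont=0.0000 → 0.0000 [wait]  ⇒ S*(6)=89.6946
t_5: node(5,0) S=45.6584 payoff=92.4116 vs cont=91.1237 → 92.4116 [stop]  node(5,1) S=71.6173 payoff=66.4527 vs cont=65.1649 → 66.4527 [stop]  node(5,2) S=112.3349 payoff=25.7351 vs cont=31.9363 → 31.9363 [wait]  node(5,3) S=176.2024 payoff=0.0000 vs cont=7.2371 → 7.2371 [wait]  node(5,4) S=276.3814 payoff=0.0000 vs cont=0.0000 → 0.0000 [wait]  node(5,5) S=433.5167 payoff=0.0000 vs cont=0.0000 → 0.0000 [wait]  ⇒ S*(5)=71.6173
t_4: node(4,0) S=57.1833 payoff=80.8867 vs cont=79.5988 → 80.8867 [stop]  node(4,1) S=89.6946 payoff=48.3754 vs cont=49.9424 → 49.9424 [wait]  node(4,2) S=140.6900 payoff=0.0000 vs cont=20.2675 → 20.2675 [wait]  node(4,3) S=220.6786 payoff=0.0000 vs cont=3.8378 → 3.8378 [wait]  node(4,4) S=346.1444 payoff=0.0000 vs cont=0.0000 → 0.0000 [wait]  ⇒ S*(4)=57.1833
t_3: node(3,0) S=71.6173 payoff=66.4527 vs cont=65.8863 → 66.4527 [stop]  node(3,1) S=112.3349 payoff=25.7351 vs cont=35.8150 → 35.8150 [wait]  node(3,2) S=176.2024 payoff=0.0000 vs cont=12.5147 → 12.5147 [wait]  node(3,3) S=276.3814 payoff=0.0000 vs cont=2.0352 → 2.0352 [wait]  ⇒ S*(3)=71.6173
t_2: node(2,0) S=89.6946 payoff=48.3754 vs cont=51.7281 → 51.7281 [wait]  node(2,1) S=140.6900 payoff=0.0000 vs cont=24.7541 → 24.7541 [wait]  node(2,2) S=220.6786 payoff=0.0000 vs cont=7.5735 → 7.5735 [wait]  ⇒ S*(2)=-
t_1: node(1,0) S=112.3349 payoff=25.7351 vs cont=38.8275 → 38.8275 [wait]  node(1,1) S=176.2024 payoff=0.0000 vs cont=16.6137 → 16.6137 [wait]  ⇒ S*(1)=-
t_0: node(0,0) S=140.6900 payoff=0.0000 vs cont=28.2386 → 28.2386 [wait]  ⇒ S*(0)=-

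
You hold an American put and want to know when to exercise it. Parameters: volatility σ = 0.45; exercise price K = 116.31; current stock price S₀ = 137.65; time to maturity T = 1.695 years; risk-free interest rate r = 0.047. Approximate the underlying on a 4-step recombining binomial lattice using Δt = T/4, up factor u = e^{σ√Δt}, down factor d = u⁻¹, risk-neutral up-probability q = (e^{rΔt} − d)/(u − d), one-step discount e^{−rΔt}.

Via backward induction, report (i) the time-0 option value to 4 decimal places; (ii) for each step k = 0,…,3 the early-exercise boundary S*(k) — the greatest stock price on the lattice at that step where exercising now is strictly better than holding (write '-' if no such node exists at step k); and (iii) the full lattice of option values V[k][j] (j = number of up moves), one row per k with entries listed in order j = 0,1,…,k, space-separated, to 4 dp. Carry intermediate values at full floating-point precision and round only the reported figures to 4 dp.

price = 16.6518
boundary = - - - 57.1636
tree:
16.6518
26.5168 5.8503
40.7210 11.0751 0.0000
59.1464 20.9661 0.0000 0.0000
73.6618 39.6907 0.0000 0.0000 0.0000

Δt=0.42375  u=1.34035  d=0.74607  q=0.46114  discount=0.98028
step 4 (expiry): payoffs max(K−S,0) = 73.6618 39.6907 0.0000 0.0000 0.0000
step 3: (k=3,j=0): S=57.1636, (K−S)⁺=59.1464, hold=56.8529 ⇒ V=59.1464 exercise | (k=3,j=1): S=102.6969, (K−S)⁺=13.6131, hold=20.9661 ⇒ V=20.9661 continue | (k=3,j=2): S=184.4995, (K−S)⁺=0.0000, hold=0.0000 ⇒ V=0.0000 continue | (k=3,j=3): S=331.4614, (K−S)⁺=0.0000, hold=0.0000 ⇒ V=0.0000 continue  boundary S*=57.1636
step 2: (k=2,j=0): S=76.6193, (K−S)⁺=39.6907, hold=40.7210 ⇒ V=40.7210 continue | (k=2,j=1): S=137.6500, (K−S)⁺=0.0000, hold=11.0751 ⇒ V=11.0751 continue | (k=2,j=2): S=247.2943, (K−S)⁺=0.0000, hold=0.0000 ⇒ V=0.0000 continue  boundary S*=-
step 1: (k=1,j=0): S=102.6969, (K−S)⁺=13.6131, hold=26.5168 ⇒ V=26.5168 continue | (k=1,j=1): S=184.4995, (K−S)⁺=0.0000, hold=5.8503 ⇒ V=5.8503 continue  boundary S*=-
step 0: (k=0,j=0): S=137.6500, (K−S)⁺=0.0000, hold=16.6518 ⇒ V=16.6518 continue  boundary S*=-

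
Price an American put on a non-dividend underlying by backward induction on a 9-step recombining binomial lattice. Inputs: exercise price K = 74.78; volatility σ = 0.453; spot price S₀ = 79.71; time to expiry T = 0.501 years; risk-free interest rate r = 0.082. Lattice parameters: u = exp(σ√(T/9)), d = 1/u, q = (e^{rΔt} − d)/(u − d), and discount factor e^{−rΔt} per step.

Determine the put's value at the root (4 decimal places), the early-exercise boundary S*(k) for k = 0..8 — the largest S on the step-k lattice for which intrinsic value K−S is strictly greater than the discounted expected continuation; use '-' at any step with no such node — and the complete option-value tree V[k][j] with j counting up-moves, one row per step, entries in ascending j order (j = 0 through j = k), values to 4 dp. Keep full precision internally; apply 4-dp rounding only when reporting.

Δt=0.05567  u=1.11280  d=0.89863  q=0.49467  discount=0.99545
step 9 (expiry): payoffs max(K−S,0) = 44.3181 37.0583 28.0682 16.9357 3.1499 0.0000 0.0000 0.0000 0.0000 0.0000
step 8: (k=8,j=0): S=33.8980, (K−S)⁺=40.8820, hold=40.5414 ⇒ V=40.8820 exercise | (k=8,j=1): S=41.9768, (K−S)⁺=32.8032, hold=32.4627 ⇒ V=32.8032 exercise | (k=8,j=2): S=51.9809, (K−S)⁺=22.7991, hold=22.4586 ⇒ V=22.7991 exercise | (k=8,j=3): S=64.3692, (K−S)⁺=10.4108, hold=10.0702 ⇒ V=10.4108 exercise | (k=8,j=4): S=79.7100, (K−S)⁺=0.0000, hold=1.5845 ⇒ V=1.5845 continue | (k=8,j=5): S=98.7069, (K−S)⁺=0.0000, hold=0.0000 ⇒ V=0.0000 continue | (k=8,j=6): S=122.2312, (K−S)⁺=0.0000, hold=0.0000 ⇒ V=0.0000 continue | (k=8,j=7): S=151.3620, (K−S)⁺=0.0000, hold=0.0000 ⇒ V=0.0000 continue | (k=8,j=8): S=187.4353, (K−S)⁺=0.0000, hold=0.0000 ⇒ V=0.0000 continue  boundary S*=64.3692
step 7: (k=7,j=0): S=37.7217, (K−S)⁺=37.0583, hold=36.7177 ⇒ V=37.0583 exercise | (k=7,j=1): S=46.7118, (K−S)⁺=28.0682, hold=27.7277 ⇒ V=28.0682 exercise | (k=7,j=2): S=57.8443, (K−S)⁺=16.9357, hold=16.5951 ⇒ V=16.9357 exercise | (k=7,j=3): S=71.6301, (K−S)⁺=3.1499, hold=6.0172 ⇒ V=6.0172 continue | (k=7,j=4): S=88.7013, (K−S)⁺=0.0000, hold=0.7971 ⇒ V=0.7971 continue | (k=7,j=5): S=109.8411, (K−S)⁺=0.0000, hold=0.0000 ⇒ V=0.0000 continue | (k=7,j=6): S=136.0190, (K−S)⁺=0.0000, hold=0.0000 ⇒ V=0.0000 continue | (k=7,j=7): S=168.4357, (K−S)⁺=0.0000, hold=0.0000 ⇒ V=0.0000 continue  boundary S*=57.8443
step 6: (k=6,j=0): S=41.9768, (K−S)⁺=32.8032, hold=32.4627 ⇒ V=32.8032 exercise | (k=6,j=1): S=51.9809, (K−S)⁺=22.7991, hold=22.4586 ⇒ V=22.7991 exercise | (k=6,j=2): S=64.3692, (K−S)⁺=10.4108, hold=11.4821 ⇒ V=11.4821 continue | (k=6,j=3): S=79.7100, (K−S)⁺=0.0000, hold=3.4193 ⇒ V=3.4193 continue | (k=6,j=4): S=98.7069, (K−S)⁺=0.0000, hold=0.4009 ⇒ V=0.4009 continue | (k=6,j=5): S=122.2312, (K−S)⁺=0.0000, hold=0.0000 ⇒ V=0.0000 continue | (k=6,j=6): S=151.3620, (K−S)⁺=0.0000, hold=0.0000 ⇒ V=0.0000 continue  boundary S*=51.9809
step 5: (k=5,j=0): S=46.7118, (K−S)⁺=28.0682, hold=27.7277 ⇒ V=28.0682 exercise | (k=5,j=1): S=57.8443, (K−S)⁺=16.9357, hold=17.1226 ⇒ V=17.1226 continue | (k=5,j=2): S=71.6301, (K−S)⁺=3.1499, hold=7.4596 ⇒ V=7.4596 continue | (k=5,j=3): S=88.7013, (K−S)⁺=0.0000, hold=1.9174 ⇒ V=1.9174 continue | (k=5,j=4): S=109.8411, (K−S)⁺=0.0000, hold=0.2017 ⇒ V=0.2017 continue | (k=5,j=5): S=136.0190, (K−S)⁺=0.0000, hold=0.0000 ⇒ V=0.0000 continue  boundary S*=46.7118
step 4: (k=4,j=0): S=51.9809, (K−S)⁺=22.7991, hold=22.5506 ⇒ V=22.7991 exercise | (k=4,j=1): S=64.3692, (K−S)⁺=10.4108, hold=12.2864 ⇒ V=12.2864 continue | (k=4,j=2): S=79.7100, (K−S)⁺=0.0000, hold=4.6966 ⇒ V=4.6966 continue | (k=4,j=3): S=98.7069, (K−S)⁺=0.0000, hold=1.0638 ⇒ V=1.0638 continue | (k=4,j=4): S=122.2312, (K−S)⁺=0.0000, hold=0.1015 ⇒ V=0.1015 continue  boundary S*=51.9809
step 3: (k=3,j=0): S=57.8443, (K−S)⁺=16.9357, hold=17.5187 ⇒ V=17.5187 continue | (k=3,j=1): S=71.6301, (K−S)⁺=3.1499, hold=8.4931 ⇒ V=8.4931 continue | (k=3,j=2): S=88.7013, (K−S)⁺=0.0000, hold=2.8864 ⇒ V=2.8864 continue | (k=3,j=3): S=109.8411, (K−S)⁺=0.0000, hold=0.5851 ⇒ V=0.5851 continue  boundary S*=-
step 2: (k=2,j=0): S=64.3692, (K−S)⁺=10.4108, hold=12.9946 ⇒ V=12.9946 continue | (k=2,j=1): S=79.7100, (K−S)⁺=0.0000, hold=5.6936 ⇒ V=5.6936 continue | (k=2,j=2): S=98.7069, (K−S)⁺=0.0000, hold=1.7401 ⇒ V=1.7401 continue  boundary S*=-
step 1: (k=1,j=0): S=71.6301, (K−S)⁺=3.1499, hold=9.3403 ⇒ V=9.3403 continue | (k=1,j=1): S=88.7013, (K−S)⁺=0.0000, hold=3.7209 ⇒ V=3.7209 continue  boundary S*=-
step 0: (k=0,j=0): S=79.7100, (K−S)⁺=0.0000, hold=6.5307 ⇒ V=6.5307 continue  boundary S*=-

price = 6.5307
boundary = - - - - 51.9809 46.7118 51.9809 57.8443 64.3692
tree:
6.5307
9.3403 3.7209
12.9946 5.6936 1.7401
17.5187 8.4931 2.8864 0.5851
22.7991 12.2864 4.6966 1.0638 0.1015
28.0682 17.1226 7.4596 1.9174 0.2017 0.0000
32.8032 22.7991 11.4821 3.4193 0.4009 0.0000 0.0000
37.0583 28.0682 16.9357 6.0172 0.7971 0.0000 0.0000 0.0000
40.8820 32.8032 22.7991 10.4108 1.5845 0.0000 0.0000 0.0000 0.0000
44.3181 37.0583 28.0682 16.9357 3.1499 0.0000 0.0000 0.0000 0.0000 0.0000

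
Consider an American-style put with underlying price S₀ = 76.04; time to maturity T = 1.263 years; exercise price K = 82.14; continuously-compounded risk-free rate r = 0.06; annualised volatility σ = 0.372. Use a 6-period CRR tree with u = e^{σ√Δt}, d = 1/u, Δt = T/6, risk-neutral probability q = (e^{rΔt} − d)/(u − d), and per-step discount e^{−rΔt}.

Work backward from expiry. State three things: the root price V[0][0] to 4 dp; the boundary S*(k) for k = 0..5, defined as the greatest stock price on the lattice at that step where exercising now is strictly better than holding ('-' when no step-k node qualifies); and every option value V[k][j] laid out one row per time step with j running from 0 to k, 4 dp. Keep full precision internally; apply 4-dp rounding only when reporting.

params: Δt=0.21050 u=1.18610 d=0.84310 q=0.49449 e^(-rΔt)=0.98745
t_6 payoffs: 54.8311 43.7207 28.0900 6.1000 0.0000 0.0000 0.0000
t_5: node(5,0) S=32.3912 payoff=49.7488 vs cont=48.7179 → 49.7488 [stop]  node(5,1) S=45.5694 payoff=36.5706 vs cont=35.5397 → 36.5706 [stop]  node(5,2) S=64.1090 payoff=18.0310 vs cont=17.0001 → 18.0310 [stop]  node(5,3) S=90.1914 payoff=0.0000 vs cont=3.0449 → 3.0449 [wait]  node(5,4) S=126.8853 payoff=0.0000 vs cont=0.0000 → 0.0000 [wait]  node(5,5) S=178.5079 payoff=0.0000 vs cont=0.0000 → 0.0000 [wait]  ⇒ S*(5)=64.1090
t_4: node(4,0) S=38.4193 payoff=43.7207 vs cont=42.6898 → 43.7207 [stop]  node(4,1) S=54.0500 payoff=28.0900 vs cont=27.0591 → 28.0900 [stop]  node(4,2) S=76.0400 payoff=6.1000 vs cont=10.4872 → 10.4872 [wait]  node(4,3) S=106.9765 payoff=0.0000 vs cont=1.5199 → 1.5199 [wait]  node(4,4) S=150.4992 payoff=0.0000 vs cont=0.0000 → 0.0000 [wait]  ⇒ S*(4)=54.0500
t_3: node(3,0) S=45.5694 payoff=36.5706 vs cont=35.5397 → 36.5706 [stop]  node(3,1) S=64.1090 payoff=18.0310 vs cont=19.1423 → 19.1423 [wait]  node(3,2) S=90.1914 payoff=0.0000 vs cont=5.9770 → 5.9770 [wait]  node(3,3) S=126.8853 payoff=0.0000 vs cont=0.7587 → 0.7587 [wait]  ⇒ S*(3)=45.5694
t_2: node(2,0) S=54.0500 payoff=28.0900 vs cont=27.6017 → 28.0900 [stop]  node(2,1) S=76.0400 payoff=6.1000 vs cont=12.4737 → 12.4737 [wait]  node(2,2) S=106.9765 payoff=0.0000 vs cont=3.3540 → 3.3540 [wait]  ⇒ S*(2)=54.0500
t_1: node(1,0) S=64.1090 payoff=18.0310 vs cont=20.1122 → 20.1122 [wait]  node(1,1) S=90.1914 payoff=0.0000 vs cont=7.8641 → 7.8641 [wait]  ⇒ S*(1)=-
t_0: node(0,0) S=76.0400 payoff=6.1000 vs cont=13.8793 → 13.8793 [wait]  ⇒ S*(0)=-

price = 13.8793
boundary = - - 54.0500 45.5694 54.0500 64.1090
tree:
13.8793
20.1122 7.8641
28.0900 12.4737 3.3540
36.5706 19.1423 5.9770 0.7587
43.7207 28.0900 10.4872 1.5199 0.0000
49.7488 36.5706 18.0310 3.0449 0.0000 0.0000
54.8311 43.7207 28.0900 6.1000 0.0000 0.0000 0.0000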